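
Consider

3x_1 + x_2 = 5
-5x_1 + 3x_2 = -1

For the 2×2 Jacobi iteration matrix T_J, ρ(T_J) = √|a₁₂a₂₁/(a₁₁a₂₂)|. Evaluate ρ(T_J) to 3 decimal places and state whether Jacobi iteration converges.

0.745

a₁₂a₂₁/(a₁₁a₂₂) = (1)·(-5) / ((3)·(3)) = -0.555556
ρ = √|-0.555556| = √0.555556 = 0.745
ρ < 1, so Jacobi converges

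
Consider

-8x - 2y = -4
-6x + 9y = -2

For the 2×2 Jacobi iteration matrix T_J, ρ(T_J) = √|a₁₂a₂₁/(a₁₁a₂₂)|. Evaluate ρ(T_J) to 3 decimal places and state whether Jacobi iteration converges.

0.408

a₁₂a₂₁/(a₁₁a₂₂) = (-2)·(-6) / ((-8)·(9)) = -0.166667
ρ = √|-0.166667| = √0.166667 = 0.408
ρ < 1, so Jacobi converges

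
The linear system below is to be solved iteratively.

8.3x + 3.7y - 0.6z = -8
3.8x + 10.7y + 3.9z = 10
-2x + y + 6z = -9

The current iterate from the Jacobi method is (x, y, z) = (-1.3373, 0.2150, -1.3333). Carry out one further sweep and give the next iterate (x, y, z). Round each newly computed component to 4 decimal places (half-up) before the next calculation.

One sweep:
  x = (-8 - (3.7)·0.2150 - (-0.6)·-1.3333) / (8.3) = -1.1561
  y = (10 - (3.8)·-1.3373 - (3.9)·-1.3333) / (10.7) = 1.8955
  z = (-9 - (-2)·-1.3373 - (1)·0.2150) / (6) = -1.9816

(-1.1561, 1.8955, -1.9816)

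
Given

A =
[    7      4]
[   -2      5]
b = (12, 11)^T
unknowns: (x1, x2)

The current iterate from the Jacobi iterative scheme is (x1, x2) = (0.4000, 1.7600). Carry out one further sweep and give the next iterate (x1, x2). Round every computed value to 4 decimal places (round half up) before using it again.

One sweep:
  x1 = (12 - (4)·1.7600) / (7) = 0.7086
  x2 = (11 - (-2)·0.4000) / (5) = 2.3600

(0.7086, 2.3600)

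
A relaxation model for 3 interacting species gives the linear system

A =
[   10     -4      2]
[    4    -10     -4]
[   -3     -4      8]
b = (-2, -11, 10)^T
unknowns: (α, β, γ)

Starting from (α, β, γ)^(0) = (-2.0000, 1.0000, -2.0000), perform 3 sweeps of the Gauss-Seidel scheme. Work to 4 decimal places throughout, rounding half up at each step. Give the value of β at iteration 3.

0.3823

Iteration 1:
  α = (-2 - (-4)·1.0000 - (2)·-2.0000) / (10) = 0.6000
  β = (-11 - (4)·0.6000 - (-4)·-2.0000) / (-10) = 2.1400
  γ = (10 - (-3)·0.6000 - (-4)·2.1400) / (8) = 2.5450
Iteration 2:
  α = (-2 - (-4)·2.1400 - (2)·2.5450) / (10) = 0.1470
  β = (-11 - (4)·0.1470 - (-4)·2.5450) / (-10) = 0.1408
  γ = (10 - (-3)·0.1470 - (-4)·0.1408) / (8) = 1.3755
Iteration 3:
  α = (-2 - (-4)·0.1408 - (2)·1.3755) / (10) = -0.4188
  β = (-11 - (4)·-0.4188 - (-4)·1.3755) / (-10) = 0.3823
  γ = (10 - (-3)·-0.4188 - (-4)·0.3823) / (8) = 1.2841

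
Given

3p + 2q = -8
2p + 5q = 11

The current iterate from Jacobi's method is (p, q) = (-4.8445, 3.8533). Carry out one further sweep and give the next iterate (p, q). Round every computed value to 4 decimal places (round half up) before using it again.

One sweep:
  p = (-8 - (2)·3.8533) / (3) = -5.2355
  q = (11 - (2)·-4.8445) / (5) = 4.1378

(-5.2355, 4.1378)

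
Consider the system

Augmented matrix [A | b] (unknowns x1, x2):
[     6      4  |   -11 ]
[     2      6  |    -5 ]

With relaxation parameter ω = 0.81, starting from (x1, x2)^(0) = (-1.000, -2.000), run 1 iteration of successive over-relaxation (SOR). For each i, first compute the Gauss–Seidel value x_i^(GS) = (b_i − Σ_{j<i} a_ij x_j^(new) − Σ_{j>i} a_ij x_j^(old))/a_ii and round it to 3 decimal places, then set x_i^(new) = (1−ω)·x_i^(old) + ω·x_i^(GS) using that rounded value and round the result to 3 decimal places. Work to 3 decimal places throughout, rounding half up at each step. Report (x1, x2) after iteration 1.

Iteration 1:
  x1: GS value = (-11 - (4)·-2.000) / (6) = -0.500;  x1 ← (1−ω)·-1.000 + ω·-0.500 = -0.595
  x2: GS value = (-5 - (2)·-0.595) / (6) = -0.635;  x2 ← (1−ω)·-2.000 + ω·-0.635 = -0.894

(-0.595, -0.894)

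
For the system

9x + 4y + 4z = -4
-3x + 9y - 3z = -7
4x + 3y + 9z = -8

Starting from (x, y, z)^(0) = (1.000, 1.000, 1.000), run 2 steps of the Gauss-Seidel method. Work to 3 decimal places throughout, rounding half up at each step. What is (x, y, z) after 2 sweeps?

Iteration 1:
  x = (-4 - (4)·1.000 - (4)·1.000) / (9) = -1.333
  y = (-7 - (-3)·-1.333 - (-3)·1.000) / (9) = -0.889
  z = (-8 - (4)·-1.333 - (3)·-0.889) / (9) = 0.000
Iteration 2:
  x = (-4 - (4)·-0.889 - (4)·0.000) / (9) = -0.049
  y = (-7 - (-3)·-0.049 - (-3)·0.000) / (9) = -0.794
  z = (-8 - (4)·-0.049 - (3)·-0.794) / (9) = -0.602

(-0.049, -0.794, -0.602)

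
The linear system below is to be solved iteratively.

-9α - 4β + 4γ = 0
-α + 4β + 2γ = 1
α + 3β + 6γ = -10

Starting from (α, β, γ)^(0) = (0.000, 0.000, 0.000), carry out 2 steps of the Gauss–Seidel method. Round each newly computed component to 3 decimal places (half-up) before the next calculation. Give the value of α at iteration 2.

Iteration 1:
  α = (0 - (-4)·0.000 - (4)·0.000) / (-9) = 0.000
  β = (1 - (-1)·0.000 - (2)·0.000) / (4) = 0.250
  γ = (-10 - (1)·0.000 - (3)·0.250) / (6) = -1.792
Iteration 2:
  α = (0 - (-4)·0.250 - (4)·-1.792) / (-9) = -0.908
  β = (1 - (-1)·-0.908 - (2)·-1.792) / (4) = 0.919
  γ = (-10 - (1)·-0.908 - (3)·0.919) / (6) = -1.975

-0.908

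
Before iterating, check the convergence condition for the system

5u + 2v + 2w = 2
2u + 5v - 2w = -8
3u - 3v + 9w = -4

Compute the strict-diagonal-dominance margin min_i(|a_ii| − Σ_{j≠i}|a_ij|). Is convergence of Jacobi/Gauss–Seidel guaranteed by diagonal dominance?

row 1: |5| − (2+2) = 1
row 2: |5| − (2+2) = 1
row 3: |9| − (3+3) = 3
minimum over rows = 1 → strictly diagonally dominant (convergence guaranteed)

1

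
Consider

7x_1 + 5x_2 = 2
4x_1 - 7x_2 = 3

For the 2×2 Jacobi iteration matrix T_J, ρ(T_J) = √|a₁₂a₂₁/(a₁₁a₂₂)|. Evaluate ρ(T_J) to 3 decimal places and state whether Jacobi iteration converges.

0.639

a₁₂a₂₁/(a₁₁a₂₂) = (5)·(4) / ((7)·(-7)) = -0.408163
ρ = √|-0.408163| = √0.408163 = 0.639
ρ < 1, so Jacobi converges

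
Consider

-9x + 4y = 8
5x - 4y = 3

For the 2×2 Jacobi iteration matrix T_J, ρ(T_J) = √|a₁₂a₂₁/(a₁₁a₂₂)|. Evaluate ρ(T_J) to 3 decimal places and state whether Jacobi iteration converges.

a₁₂a₂₁/(a₁₁a₂₂) = (4)·(5) / ((-9)·(-4)) = 0.555556
ρ = √|0.555556| = √0.555556 = 0.745
ρ < 1, so Jacobi converges

0.745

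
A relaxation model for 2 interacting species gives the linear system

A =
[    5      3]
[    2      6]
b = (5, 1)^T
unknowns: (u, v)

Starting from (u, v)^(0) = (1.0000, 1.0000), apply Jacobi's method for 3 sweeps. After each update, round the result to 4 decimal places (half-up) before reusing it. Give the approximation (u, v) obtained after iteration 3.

Iteration 1:
  u = (5 - (3)·1.0000) / (5) = 0.4000
  v = (1 - (2)·1.0000) / (6) = -0.1667
Iteration 2:
  u = (5 - (3)·-0.1667) / (5) = 1.1000
  v = (1 - (2)·0.4000) / (6) = 0.0333
Iteration 3:
  u = (5 - (3)·0.0333) / (5) = 0.9800
  v = (1 - (2)·1.1000) / (6) = -0.2000

(0.9800, -0.2000)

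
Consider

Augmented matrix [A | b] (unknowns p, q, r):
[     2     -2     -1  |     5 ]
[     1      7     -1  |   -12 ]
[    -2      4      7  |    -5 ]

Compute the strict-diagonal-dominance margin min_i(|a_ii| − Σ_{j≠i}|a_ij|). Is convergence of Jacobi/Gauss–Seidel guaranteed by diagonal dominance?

-1

row 1: |2| − (2+1) = -1
row 2: |7| − (1+1) = 5
row 3: |7| − (2+4) = 1
minimum over rows = -1 → not strictly diagonally dominant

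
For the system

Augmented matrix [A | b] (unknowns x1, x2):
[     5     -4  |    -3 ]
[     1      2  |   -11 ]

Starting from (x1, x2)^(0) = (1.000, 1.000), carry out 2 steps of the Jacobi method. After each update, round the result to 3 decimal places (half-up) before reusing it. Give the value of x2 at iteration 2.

Iteration 1:
  x1 = (-3 - (-4)·1.000) / (5) = 0.200
  x2 = (-11 - (1)·1.000) / (2) = -6.000
Iteration 2:
  x1 = (-3 - (-4)·-6.000) / (5) = -5.400
  x2 = (-11 - (1)·0.200) / (2) = -5.600

-5.600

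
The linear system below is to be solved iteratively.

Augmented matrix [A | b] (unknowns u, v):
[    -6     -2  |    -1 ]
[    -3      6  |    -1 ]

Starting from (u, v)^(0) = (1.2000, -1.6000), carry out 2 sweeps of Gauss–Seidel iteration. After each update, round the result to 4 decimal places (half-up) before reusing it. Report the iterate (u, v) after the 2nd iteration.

(0.1056, -0.1139)

Iteration 1:
  u = (-1 - (-2)·-1.6000) / (-6) = 0.7000
  v = (-1 - (-3)·0.7000) / (6) = 0.1833
Iteration 2:
  u = (-1 - (-2)·0.1833) / (-6) = 0.1056
  v = (-1 - (-3)·0.1056) / (6) = -0.1139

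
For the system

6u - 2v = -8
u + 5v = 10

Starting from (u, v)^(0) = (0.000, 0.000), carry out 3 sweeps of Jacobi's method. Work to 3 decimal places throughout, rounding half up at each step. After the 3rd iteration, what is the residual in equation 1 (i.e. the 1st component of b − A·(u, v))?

Iteration 1:
  u = (-8 - (-2)·0.000) / (6) = -1.333
  v = (10 - (1)·0.000) / (5) = 2.000
Iteration 2:
  u = (-8 - (-2)·2.000) / (6) = -0.667
  v = (10 - (1)·-1.333) / (5) = 2.267
Iteration 3:
  u = (-8 - (-2)·2.267) / (6) = -0.578
  v = (10 - (1)·-0.667) / (5) = 2.133
Residual b − A·x = (-0.266, -0.087)

-0.266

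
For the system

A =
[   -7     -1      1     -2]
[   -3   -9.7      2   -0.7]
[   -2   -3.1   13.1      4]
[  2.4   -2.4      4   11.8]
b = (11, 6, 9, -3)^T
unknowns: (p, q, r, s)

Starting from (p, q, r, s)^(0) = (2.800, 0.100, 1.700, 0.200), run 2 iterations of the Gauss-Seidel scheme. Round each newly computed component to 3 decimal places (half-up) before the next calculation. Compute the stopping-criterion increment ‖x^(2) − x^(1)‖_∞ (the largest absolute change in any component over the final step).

Iteration 1:
  p = (11 - (-1)·0.100 - (1)·1.700 - (-2)·0.200) / (-7) = -1.400
  q = (6 - (-3)·-1.400 - (2)·1.700 - (-0.7)·0.200) / (-9.7) = 0.151
  r = (9 - (-2)·-1.400 - (-3.1)·0.151 - (4)·0.200) / (13.1) = 0.448
  s = (-3 - (2.4)·-1.400 - (-2.4)·0.151 - (4)·0.448) / (11.8) = -0.091
Iteration 2:
  p = (11 - (-1)·0.151 - (1)·0.448 - (-2)·-0.091) / (-7) = -1.503
  q = (6 - (-3)·-1.503 - (2)·0.448 - (-0.7)·-0.091) / (-9.7) = -0.055
  r = (9 - (-2)·-1.503 - (-3.1)·-0.055 - (4)·-0.091) / (13.1) = 0.472
  s = (-3 - (2.4)·-1.503 - (-2.4)·-0.055 - (4)·0.472) / (11.8) = -0.120
Change: (-0.103, -0.206, 0.024, -0.029) → max |·| = 0.206

0.206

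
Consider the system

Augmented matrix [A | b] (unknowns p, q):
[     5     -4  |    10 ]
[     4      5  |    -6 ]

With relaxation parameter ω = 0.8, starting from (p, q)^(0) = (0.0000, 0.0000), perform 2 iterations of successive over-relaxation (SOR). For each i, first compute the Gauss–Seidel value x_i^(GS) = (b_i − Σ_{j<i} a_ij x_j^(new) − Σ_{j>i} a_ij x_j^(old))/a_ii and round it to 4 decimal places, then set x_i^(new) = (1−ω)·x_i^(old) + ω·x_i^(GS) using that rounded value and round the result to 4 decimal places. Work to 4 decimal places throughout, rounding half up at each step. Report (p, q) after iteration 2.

(0.6502, -1.7730)

Iteration 1:
  p: GS value = (10 - (-4)·0.0000) / (5) = 2.0000;  p ← (1−ω)·0.0000 + ω·2.0000 = 1.6000
  q: GS value = (-6 - (4)·1.6000) / (5) = -2.4800;  q ← (1−ω)·0.0000 + ω·-2.4800 = -1.9840
Iteration 2:
  p: GS value = (10 - (-4)·-1.9840) / (5) = 0.4128;  p ← (1−ω)·1.6000 + ω·0.4128 = 0.6502
  q: GS value = (-6 - (4)·0.6502) / (5) = -1.7202;  q ← (1−ω)·-1.9840 + ω·-1.7202 = -1.7730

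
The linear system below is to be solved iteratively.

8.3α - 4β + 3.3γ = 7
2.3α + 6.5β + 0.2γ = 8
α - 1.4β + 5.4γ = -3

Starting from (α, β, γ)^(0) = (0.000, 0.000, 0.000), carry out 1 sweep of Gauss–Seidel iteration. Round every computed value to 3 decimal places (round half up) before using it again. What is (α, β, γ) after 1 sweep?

(0.843, 0.932, -0.470)

Iteration 1:
  α = (7 - (-4)·0.000 - (3.3)·0.000) / (8.3) = 0.843
  β = (8 - (2.3)·0.843 - (0.2)·0.000) / (6.5) = 0.932
  γ = (-3 - (1)·0.843 - (-1.4)·0.932) / (5.4) = -0.470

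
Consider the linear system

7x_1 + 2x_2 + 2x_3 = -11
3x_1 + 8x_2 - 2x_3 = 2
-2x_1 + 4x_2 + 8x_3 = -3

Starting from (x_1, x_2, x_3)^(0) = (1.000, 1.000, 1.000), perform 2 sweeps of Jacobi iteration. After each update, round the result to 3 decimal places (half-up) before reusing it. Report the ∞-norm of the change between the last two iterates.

0.772

Iteration 1:
  x_1 = (-11 - (2)·1.000 - (2)·1.000) / (7) = -2.143
  x_2 = (2 - (3)·1.000 - (-2)·1.000) / (8) = 0.125
  x_3 = (-3 - (-2)·1.000 - (4)·1.000) / (8) = -0.625
Iteration 2:
  x_1 = (-11 - (2)·0.125 - (2)·-0.625) / (7) = -1.429
  x_2 = (2 - (3)·-2.143 - (-2)·-0.625) / (8) = 0.897
  x_3 = (-3 - (-2)·-2.143 - (4)·0.125) / (8) = -0.973
Change: (0.714, 0.772, -0.348) → max |·| = 0.772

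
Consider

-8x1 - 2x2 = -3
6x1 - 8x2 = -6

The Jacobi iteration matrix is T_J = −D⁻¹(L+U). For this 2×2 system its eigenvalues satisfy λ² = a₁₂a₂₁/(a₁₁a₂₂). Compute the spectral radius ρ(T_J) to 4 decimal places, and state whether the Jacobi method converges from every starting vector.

a₁₂a₂₁/(a₁₁a₂₂) = (-2)·(6) / ((-8)·(-8)) = -0.187500
ρ = √|-0.187500| = √0.187500 = 0.4330
ρ < 1, so Jacobi converges

0.4330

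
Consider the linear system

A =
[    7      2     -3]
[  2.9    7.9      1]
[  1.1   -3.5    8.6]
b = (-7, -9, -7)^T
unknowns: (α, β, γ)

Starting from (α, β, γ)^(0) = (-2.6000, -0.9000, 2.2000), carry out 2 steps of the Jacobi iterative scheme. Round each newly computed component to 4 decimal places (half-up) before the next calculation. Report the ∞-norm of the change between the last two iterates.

Iteration 1:
  α = (-7 - (2)·-0.9000 - (-3)·2.2000) / (7) = 0.2000
  β = (-9 - (2.9)·-2.6000 - (1)·2.2000) / (7.9) = -0.4633
  γ = (-7 - (1.1)·-2.6000 - (-3.5)·-0.9000) / (8.6) = -0.8477
Iteration 2:
  α = (-7 - (2)·-0.4633 - (-3)·-0.8477) / (7) = -1.2309
  β = (-9 - (2.9)·0.2000 - (1)·-0.8477) / (7.9) = -1.1054
  γ = (-7 - (1.1)·0.2000 - (-3.5)·-0.4633) / (8.6) = -1.0281
Change: (-1.4309, -0.6421, -0.1804) → max |·| = 1.4309

1.4309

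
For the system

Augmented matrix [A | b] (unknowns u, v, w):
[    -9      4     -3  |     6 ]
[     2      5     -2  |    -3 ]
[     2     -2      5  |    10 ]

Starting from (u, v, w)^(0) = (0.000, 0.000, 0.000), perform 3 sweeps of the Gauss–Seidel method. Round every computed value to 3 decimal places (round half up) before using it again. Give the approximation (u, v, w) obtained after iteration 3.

Iteration 1:
  u = (6 - (4)·0.000 - (-3)·0.000) / (-9) = -0.667
  v = (-3 - (2)·-0.667 - (-2)·0.000) / (5) = -0.333
  w = (10 - (2)·-0.667 - (-2)·-0.333) / (5) = 2.134
Iteration 2:
  u = (6 - (4)·-0.333 - (-3)·2.134) / (-9) = -1.526
  v = (-3 - (2)·-1.526 - (-2)·2.134) / (5) = 0.864
  w = (10 - (2)·-1.526 - (-2)·0.864) / (5) = 2.956
Iteration 3:
  u = (6 - (4)·0.864 - (-3)·2.956) / (-9) = -1.268
  v = (-3 - (2)·-1.268 - (-2)·2.956) / (5) = 1.090
  w = (10 - (2)·-1.268 - (-2)·1.090) / (5) = 2.943

(-1.268, 1.090, 2.943)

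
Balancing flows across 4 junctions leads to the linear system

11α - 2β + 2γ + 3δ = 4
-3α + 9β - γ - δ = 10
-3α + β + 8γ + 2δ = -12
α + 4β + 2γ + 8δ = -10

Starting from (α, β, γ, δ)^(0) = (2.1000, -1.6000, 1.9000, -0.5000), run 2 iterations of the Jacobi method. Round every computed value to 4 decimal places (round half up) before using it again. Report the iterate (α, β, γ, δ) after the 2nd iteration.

(1.1155, 0.8906, -1.5001, -2.1194)

Iteration 1:
  α = (4 - (-2)·-1.6000 - (2)·1.9000 - (3)·-0.5000) / (11) = -0.1364
  β = (10 - (-3)·2.1000 - (-1)·1.9000 - (-1)·-0.5000) / (9) = 1.9667
  γ = (-12 - (-3)·2.1000 - (1)·-1.6000 - (2)·-0.5000) / (8) = -0.3875
  δ = (-10 - (1)·2.1000 - (4)·-1.6000 - (2)·1.9000) / (8) = -1.1875
Iteration 2:
  α = (4 - (-2)·1.9667 - (2)·-0.3875 - (3)·-1.1875) / (11) = 1.1155
  β = (10 - (-3)·-0.1364 - (-1)·-0.3875 - (-1)·-1.1875) / (9) = 0.8906
  γ = (-12 - (-3)·-0.1364 - (1)·1.9667 - (2)·-1.1875) / (8) = -1.5001
  δ = (-10 - (1)·-0.1364 - (4)·1.9667 - (2)·-0.3875) / (8) = -2.1194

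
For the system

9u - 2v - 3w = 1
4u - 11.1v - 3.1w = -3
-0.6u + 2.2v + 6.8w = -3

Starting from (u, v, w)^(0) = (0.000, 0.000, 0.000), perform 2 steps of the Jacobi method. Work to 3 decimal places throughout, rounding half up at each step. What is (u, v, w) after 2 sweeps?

Iteration 1:
  u = (1 - (-2)·0.000 - (-3)·0.000) / (9) = 0.111
  v = (-3 - (4)·0.000 - (-3.1)·0.000) / (-11.1) = 0.270
  w = (-3 - (-0.6)·0.000 - (2.2)·0.000) / (6.8) = -0.441
Iteration 2:
  u = (1 - (-2)·0.270 - (-3)·-0.441) / (9) = 0.024
  v = (-3 - (4)·0.111 - (-3.1)·-0.441) / (-11.1) = 0.433
  w = (-3 - (-0.6)·0.111 - (2.2)·0.270) / (6.8) = -0.519

(0.024, 0.433, -0.519)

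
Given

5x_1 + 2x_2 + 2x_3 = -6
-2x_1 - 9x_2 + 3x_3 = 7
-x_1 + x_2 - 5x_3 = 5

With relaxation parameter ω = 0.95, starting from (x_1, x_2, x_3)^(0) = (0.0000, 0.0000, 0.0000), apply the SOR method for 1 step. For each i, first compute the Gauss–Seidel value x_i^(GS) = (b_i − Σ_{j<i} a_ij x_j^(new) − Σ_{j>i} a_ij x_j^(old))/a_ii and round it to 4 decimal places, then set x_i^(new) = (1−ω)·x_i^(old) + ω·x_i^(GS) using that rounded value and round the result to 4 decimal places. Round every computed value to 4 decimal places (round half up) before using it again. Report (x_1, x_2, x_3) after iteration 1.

(-1.1400, -0.4982, -0.8280)

Iteration 1:
  x_1: GS value = (-6 - (2)·0.0000 - (2)·0.0000) / (5) = -1.2000;  x_1 ← (1−ω)·0.0000 + ω·-1.2000 = -1.1400
  x_2: GS value = (7 - (-2)·-1.1400 - (3)·0.0000) / (-9) = -0.5244;  x_2 ← (1−ω)·0.0000 + ω·-0.5244 = -0.4982
  x_3: GS value = (5 - (-1)·-1.1400 - (1)·-0.4982) / (-5) = -0.8716;  x_3 ← (1−ω)·0.0000 + ω·-0.8716 = -0.8280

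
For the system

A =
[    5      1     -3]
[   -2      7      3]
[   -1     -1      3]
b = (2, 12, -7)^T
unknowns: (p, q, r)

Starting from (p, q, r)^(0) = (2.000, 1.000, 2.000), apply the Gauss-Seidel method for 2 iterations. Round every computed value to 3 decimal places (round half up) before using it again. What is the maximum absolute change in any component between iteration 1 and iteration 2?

2.120

Iteration 1:
  p = (2 - (1)·1.000 - (-3)·2.000) / (5) = 1.400
  q = (12 - (-2)·1.400 - (3)·2.000) / (7) = 1.257
  r = (-7 - (-1)·1.400 - (-1)·1.257) / (3) = -1.448
Iteration 2:
  p = (2 - (1)·1.257 - (-3)·-1.448) / (5) = -0.720
  q = (12 - (-2)·-0.720 - (3)·-1.448) / (7) = 2.129
  r = (-7 - (-1)·-0.720 - (-1)·2.129) / (3) = -1.864
Change: (-2.120, 0.872, -0.416) → max |·| = 2.120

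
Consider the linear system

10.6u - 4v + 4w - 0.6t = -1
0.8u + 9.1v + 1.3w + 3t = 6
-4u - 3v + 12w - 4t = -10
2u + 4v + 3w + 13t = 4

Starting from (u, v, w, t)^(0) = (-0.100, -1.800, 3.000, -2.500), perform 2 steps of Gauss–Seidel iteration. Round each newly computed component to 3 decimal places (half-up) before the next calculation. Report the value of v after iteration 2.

0.612

Iteration 1:
  u = (-1 - (-4)·-1.800 - (4)·3.000 - (-0.6)·-2.500) / (10.6) = -2.047
  v = (6 - (0.8)·-2.047 - (1.3)·3.000 - (3)·-2.500) / (9.1) = 1.235
  w = (-10 - (-4)·-2.047 - (-3)·1.235 - (-4)·-2.500) / (12) = -2.040
  t = (4 - (2)·-2.047 - (4)·1.235 - (3)·-2.040) / (13) = 0.713
Iteration 2:
  u = (-1 - (-4)·1.235 - (4)·-2.040 - (-0.6)·0.713) / (10.6) = 1.182
  v = (6 - (0.8)·1.182 - (1.3)·-2.040 - (3)·0.713) / (9.1) = 0.612
  w = (-10 - (-4)·1.182 - (-3)·0.612 - (-4)·0.713) / (12) = -0.049
  t = (4 - (2)·1.182 - (4)·0.612 - (3)·-0.049) / (13) = -0.051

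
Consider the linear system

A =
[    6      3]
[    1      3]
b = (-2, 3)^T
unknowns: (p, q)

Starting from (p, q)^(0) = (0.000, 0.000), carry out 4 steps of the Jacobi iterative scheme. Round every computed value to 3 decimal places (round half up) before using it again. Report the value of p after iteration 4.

Iteration 1:
  p = (-2 - (3)·0.000) / (6) = -0.333
  q = (3 - (1)·0.000) / (3) = 1.000
Iteration 2:
  p = (-2 - (3)·1.000) / (6) = -0.833
  q = (3 - (1)·-0.333) / (3) = 1.111
Iteration 3:
  p = (-2 - (3)·1.111) / (6) = -0.889
  q = (3 - (1)·-0.833) / (3) = 1.278
Iteration 4:
  p = (-2 - (3)·1.278) / (6) = -0.972
  q = (3 - (1)·-0.889) / (3) = 1.296

-0.972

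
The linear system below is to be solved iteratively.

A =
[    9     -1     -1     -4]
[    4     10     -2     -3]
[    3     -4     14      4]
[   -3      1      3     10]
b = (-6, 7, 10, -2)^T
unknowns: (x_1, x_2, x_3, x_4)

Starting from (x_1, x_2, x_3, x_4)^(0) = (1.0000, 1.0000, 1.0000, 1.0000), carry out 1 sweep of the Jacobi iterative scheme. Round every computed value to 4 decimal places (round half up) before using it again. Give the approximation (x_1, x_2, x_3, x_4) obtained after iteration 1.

Iteration 1:
  x_1 = (-6 - (-1)·1.0000 - (-1)·1.0000 - (-4)·1.0000) / (9) = 0.0000
  x_2 = (7 - (4)·1.0000 - (-2)·1.0000 - (-3)·1.0000) / (10) = 0.8000
  x_3 = (10 - (3)·1.0000 - (-4)·1.0000 - (4)·1.0000) / (14) = 0.5000
  x_4 = (-2 - (-3)·1.0000 - (1)·1.0000 - (3)·1.0000) / (10) = -0.3000

(0.0000, 0.8000, 0.5000, -0.3000)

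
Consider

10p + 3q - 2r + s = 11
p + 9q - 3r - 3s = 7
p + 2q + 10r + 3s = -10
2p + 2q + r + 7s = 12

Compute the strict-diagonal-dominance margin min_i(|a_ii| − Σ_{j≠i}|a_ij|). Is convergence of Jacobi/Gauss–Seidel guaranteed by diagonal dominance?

row 1: |10| − (3+2+1) = 4
row 2: |9| − (1+3+3) = 2
row 3: |10| − (1+2+3) = 4
row 4: |7| − (2+2+1) = 2
minimum over rows = 2 → strictly diagonally dominant (convergence guaranteed)

2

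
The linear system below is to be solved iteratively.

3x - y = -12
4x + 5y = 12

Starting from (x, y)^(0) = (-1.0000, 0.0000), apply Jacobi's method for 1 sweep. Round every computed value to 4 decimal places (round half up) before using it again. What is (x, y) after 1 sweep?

Iteration 1:
  x = (-12 - (-1)·0.0000) / (3) = -4.0000
  y = (12 - (4)·-1.0000) / (5) = 3.2000

(-4.0000, 3.2000)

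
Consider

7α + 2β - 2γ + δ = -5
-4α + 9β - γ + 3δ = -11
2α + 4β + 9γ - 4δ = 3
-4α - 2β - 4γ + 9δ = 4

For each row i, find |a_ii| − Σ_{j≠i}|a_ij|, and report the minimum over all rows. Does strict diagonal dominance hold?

-1

row 1: |7| − (2+2+1) = 2
row 2: |9| − (4+1+3) = 1
row 3: |9| − (2+4+4) = -1
row 4: |9| − (4+2+4) = -1
minimum over rows = -1 → not strictly diagonally dominant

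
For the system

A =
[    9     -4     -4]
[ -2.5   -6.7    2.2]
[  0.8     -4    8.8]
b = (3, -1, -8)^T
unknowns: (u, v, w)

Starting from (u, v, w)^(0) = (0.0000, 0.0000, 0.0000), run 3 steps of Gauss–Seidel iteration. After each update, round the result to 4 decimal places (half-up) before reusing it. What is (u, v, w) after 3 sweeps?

(-0.1520, -0.1099, -0.9452)

Iteration 1:
  u = (3 - (-4)·0.0000 - (-4)·0.0000) / (9) = 0.3333
  v = (-1 - (-2.5)·0.3333 - (2.2)·0.0000) / (-6.7) = 0.0249
  w = (-8 - (0.8)·0.3333 - (-4)·0.0249) / (8.8) = -0.9281
Iteration 2:
  u = (3 - (-4)·0.0249 - (-4)·-0.9281) / (9) = -0.0681
  v = (-1 - (-2.5)·-0.0681 - (2.2)·-0.9281) / (-6.7) = -0.1301
  w = (-8 - (0.8)·-0.0681 - (-4)·-0.1301) / (8.8) = -0.9620
Iteration 3:
  u = (3 - (-4)·-0.1301 - (-4)·-0.9620) / (9) = -0.1520
  v = (-1 - (-2.5)·-0.1520 - (2.2)·-0.9620) / (-6.7) = -0.1099
  w = (-8 - (0.8)·-0.1520 - (-4)·-0.1099) / (8.8) = -0.9452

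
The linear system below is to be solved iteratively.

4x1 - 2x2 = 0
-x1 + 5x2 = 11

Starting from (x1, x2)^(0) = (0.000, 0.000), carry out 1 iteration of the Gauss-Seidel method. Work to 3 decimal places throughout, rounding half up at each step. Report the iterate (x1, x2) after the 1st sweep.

(0.000, 2.200)

Iteration 1:
  x1 = (0 - (-2)·0.000) / (4) = 0.000
  x2 = (11 - (-1)·0.000) / (5) = 2.200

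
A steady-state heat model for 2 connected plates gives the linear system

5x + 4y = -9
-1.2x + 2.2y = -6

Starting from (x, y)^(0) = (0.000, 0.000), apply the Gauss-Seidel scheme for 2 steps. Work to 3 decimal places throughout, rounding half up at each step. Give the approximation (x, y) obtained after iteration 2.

Iteration 1:
  x = (-9 - (4)·0.000) / (5) = -1.800
  y = (-6 - (-1.2)·-1.800) / (2.2) = -3.709
Iteration 2:
  x = (-9 - (4)·-3.709) / (5) = 1.167
  y = (-6 - (-1.2)·1.167) / (2.2) = -2.091

(1.167, -2.091)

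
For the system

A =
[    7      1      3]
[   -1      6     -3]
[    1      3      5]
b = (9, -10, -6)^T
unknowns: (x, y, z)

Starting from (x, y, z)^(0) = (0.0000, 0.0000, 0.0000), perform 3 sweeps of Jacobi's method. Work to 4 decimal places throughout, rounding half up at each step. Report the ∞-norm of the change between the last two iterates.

Iteration 1:
  x = (9 - (1)·0.0000 - (3)·0.0000) / (7) = 1.2857
  y = (-10 - (-1)·0.0000 - (-3)·0.0000) / (6) = -1.6667
  z = (-6 - (1)·0.0000 - (3)·0.0000) / (5) = -1.2000
Iteration 2:
  x = (9 - (1)·-1.6667 - (3)·-1.2000) / (7) = 2.0381
  y = (-10 - (-1)·1.2857 - (-3)·-1.2000) / (6) = -2.0524
  z = (-6 - (1)·1.2857 - (3)·-1.6667) / (5) = -0.4571
Iteration 3:
  x = (9 - (1)·-2.0524 - (3)·-0.4571) / (7) = 1.7748
  y = (-10 - (-1)·2.0381 - (-3)·-0.4571) / (6) = -1.5555
  z = (-6 - (1)·2.0381 - (3)·-2.0524) / (5) = -0.3762
Change: (-0.2633, 0.4969, 0.0809) → max |·| = 0.4969

0.4969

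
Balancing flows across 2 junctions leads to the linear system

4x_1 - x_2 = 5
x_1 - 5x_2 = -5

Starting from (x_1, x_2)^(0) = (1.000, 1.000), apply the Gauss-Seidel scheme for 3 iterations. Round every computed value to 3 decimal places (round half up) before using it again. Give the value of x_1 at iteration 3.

Iteration 1:
  x_1 = (5 - (-1)·1.000) / (4) = 1.500
  x_2 = (-5 - (1)·1.500) / (-5) = 1.300
Iteration 2:
  x_1 = (5 - (-1)·1.300) / (4) = 1.575
  x_2 = (-5 - (1)·1.575) / (-5) = 1.315
Iteration 3:
  x_1 = (5 - (-1)·1.315) / (4) = 1.579
  x_2 = (-5 - (1)·1.579) / (-5) = 1.316

1.579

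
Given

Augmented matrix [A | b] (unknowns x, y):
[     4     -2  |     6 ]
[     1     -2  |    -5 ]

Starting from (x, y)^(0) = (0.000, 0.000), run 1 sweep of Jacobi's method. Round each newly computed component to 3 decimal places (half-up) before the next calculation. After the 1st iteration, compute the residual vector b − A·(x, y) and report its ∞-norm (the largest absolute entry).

5.000

Iteration 1:
  x = (6 - (-2)·0.000) / (4) = 1.500
  y = (-5 - (1)·0.000) / (-2) = 2.500
Residual b − A·x = (5.000, -1.500); ∞-norm = 5.000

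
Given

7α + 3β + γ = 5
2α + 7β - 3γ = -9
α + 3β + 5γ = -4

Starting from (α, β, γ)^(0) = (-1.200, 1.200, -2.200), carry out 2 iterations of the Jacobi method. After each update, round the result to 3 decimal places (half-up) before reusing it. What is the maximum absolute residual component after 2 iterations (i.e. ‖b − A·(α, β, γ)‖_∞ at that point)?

2.144

Iteration 1:
  α = (5 - (3)·1.200 - (1)·-2.200) / (7) = 0.514
  β = (-9 - (2)·-1.200 - (-3)·-2.200) / (7) = -1.886
  γ = (-4 - (1)·-1.200 - (3)·1.200) / (5) = -1.280
Iteration 2:
  α = (5 - (3)·-1.886 - (1)·-1.280) / (7) = 1.705
  β = (-9 - (2)·0.514 - (-3)·-1.280) / (7) = -1.981
  γ = (-4 - (1)·0.514 - (3)·-1.886) / (5) = 0.229
Residual b − A·x = (-1.221, 2.144, -0.907); ∞-norm = 2.144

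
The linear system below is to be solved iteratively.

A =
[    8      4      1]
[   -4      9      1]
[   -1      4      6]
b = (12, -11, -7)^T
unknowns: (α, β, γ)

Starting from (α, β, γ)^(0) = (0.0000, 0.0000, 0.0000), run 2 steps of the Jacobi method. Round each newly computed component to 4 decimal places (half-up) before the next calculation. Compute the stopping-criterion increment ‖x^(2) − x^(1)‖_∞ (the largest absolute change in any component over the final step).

1.0648

Iteration 1:
  α = (12 - (4)·0.0000 - (1)·0.0000) / (8) = 1.5000
  β = (-11 - (-4)·0.0000 - (1)·0.0000) / (9) = -1.2222
  γ = (-7 - (-1)·0.0000 - (4)·0.0000) / (6) = -1.1667
Iteration 2:
  α = (12 - (4)·-1.2222 - (1)·-1.1667) / (8) = 2.2569
  β = (-11 - (-4)·1.5000 - (1)·-1.1667) / (9) = -0.4259
  γ = (-7 - (-1)·1.5000 - (4)·-1.2222) / (6) = -0.1019
Change: (0.7569, 0.7963, 1.0648) → max |·| = 1.0648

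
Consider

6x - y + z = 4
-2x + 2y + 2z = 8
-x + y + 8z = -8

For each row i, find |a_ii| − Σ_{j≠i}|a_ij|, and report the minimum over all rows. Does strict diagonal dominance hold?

-2

row 1: |6| − (1+1) = 4
row 2: |2| − (2+2) = -2
row 3: |8| − (1+1) = 6
minimum over rows = -2 → not strictly diagonally dominant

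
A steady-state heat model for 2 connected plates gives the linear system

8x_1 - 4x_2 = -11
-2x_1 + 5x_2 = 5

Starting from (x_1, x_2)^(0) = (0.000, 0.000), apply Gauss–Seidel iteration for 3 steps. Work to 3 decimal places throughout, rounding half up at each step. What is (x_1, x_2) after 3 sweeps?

(-1.105, 0.558)

Iteration 1:
  x_1 = (-11 - (-4)·0.000) / (8) = -1.375
  x_2 = (5 - (-2)·-1.375) / (5) = 0.450
Iteration 2:
  x_1 = (-11 - (-4)·0.450) / (8) = -1.150
  x_2 = (5 - (-2)·-1.150) / (5) = 0.540
Iteration 3:
  x_1 = (-11 - (-4)·0.540) / (8) = -1.105
  x_2 = (5 - (-2)·-1.105) / (5) = 0.558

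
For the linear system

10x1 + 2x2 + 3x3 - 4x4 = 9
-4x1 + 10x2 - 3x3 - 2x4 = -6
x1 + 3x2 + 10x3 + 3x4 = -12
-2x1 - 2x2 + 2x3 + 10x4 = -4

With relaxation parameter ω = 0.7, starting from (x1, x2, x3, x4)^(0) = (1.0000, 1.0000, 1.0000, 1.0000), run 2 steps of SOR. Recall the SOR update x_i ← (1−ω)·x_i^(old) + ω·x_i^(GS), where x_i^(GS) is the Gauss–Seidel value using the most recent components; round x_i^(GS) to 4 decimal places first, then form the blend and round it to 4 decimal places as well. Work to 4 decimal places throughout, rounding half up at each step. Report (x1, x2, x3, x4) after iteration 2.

(1.1064, -0.1131, -1.2365, 0.1323)

Iteration 1:
  x1: GS value = (9 - (2)·1.0000 - (3)·1.0000 - (-4)·1.0000) / (10) = 0.8000;  x1 ← (1−ω)·1.0000 + ω·0.8000 = 0.8600
  x2: GS value = (-6 - (-4)·0.8600 - (-3)·1.0000 - (-2)·1.0000) / (10) = 0.2440;  x2 ← (1−ω)·1.0000 + ω·0.2440 = 0.4708
  x3: GS value = (-12 - (1)·0.8600 - (3)·0.4708 - (3)·1.0000) / (10) = -1.7272;  x3 ← (1−ω)·1.0000 + ω·-1.7272 = -0.9090
  x4: GS value = (-4 - (-2)·0.8600 - (-2)·0.4708 - (2)·-0.9090) / (10) = 0.0480;  x4 ← (1−ω)·1.0000 + ω·0.0480 = 0.3336
Iteration 2:
  x1: GS value = (9 - (2)·0.4708 - (3)·-0.9090 - (-4)·0.3336) / (10) = 1.2120;  x1 ← (1−ω)·0.8600 + ω·1.2120 = 1.1064
  x2: GS value = (-6 - (-4)·1.1064 - (-3)·-0.9090 - (-2)·0.3336) / (10) = -0.3634;  x2 ← (1−ω)·0.4708 + ω·-0.3634 = -0.1131
  x3: GS value = (-12 - (1)·1.1064 - (3)·-0.1131 - (3)·0.3336) / (10) = -1.3768;  x3 ← (1−ω)·-0.9090 + ω·-1.3768 = -1.2365
  x4: GS value = (-4 - (-2)·1.1064 - (-2)·-0.1131 - (2)·-1.2365) / (10) = 0.0460;  x4 ← (1−ω)·0.3336 + ω·0.0460 = 0.1323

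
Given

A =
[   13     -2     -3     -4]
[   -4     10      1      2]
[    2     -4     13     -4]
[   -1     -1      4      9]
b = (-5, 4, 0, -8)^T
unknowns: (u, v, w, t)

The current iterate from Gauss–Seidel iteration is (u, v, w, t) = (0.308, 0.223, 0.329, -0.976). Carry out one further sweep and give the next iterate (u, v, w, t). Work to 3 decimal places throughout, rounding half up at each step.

One sweep:
  u = (-5 - (-2)·0.223 - (-3)·0.329 - (-4)·-0.976) / (13) = -0.575
  v = (4 - (-4)·-0.575 - (1)·0.329 - (2)·-0.976) / (10) = 0.332
  w = (0 - (2)·-0.575 - (-4)·0.332 - (-4)·-0.976) / (13) = -0.110
  t = (-8 - (-1)·-0.575 - (-1)·0.332 - (4)·-0.110) / (9) = -0.867

(-0.575, 0.332, -0.110, -0.867)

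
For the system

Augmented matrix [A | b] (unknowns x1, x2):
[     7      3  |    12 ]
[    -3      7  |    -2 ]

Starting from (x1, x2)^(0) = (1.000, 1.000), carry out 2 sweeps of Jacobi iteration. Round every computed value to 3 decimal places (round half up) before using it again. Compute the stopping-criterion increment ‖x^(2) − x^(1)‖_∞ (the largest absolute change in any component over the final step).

Iteration 1:
  x1 = (12 - (3)·1.000) / (7) = 1.286
  x2 = (-2 - (-3)·1.000) / (7) = 0.143
Iteration 2:
  x1 = (12 - (3)·0.143) / (7) = 1.653
  x2 = (-2 - (-3)·1.286) / (7) = 0.265
Change: (0.367, 0.122) → max |·| = 0.367

0.367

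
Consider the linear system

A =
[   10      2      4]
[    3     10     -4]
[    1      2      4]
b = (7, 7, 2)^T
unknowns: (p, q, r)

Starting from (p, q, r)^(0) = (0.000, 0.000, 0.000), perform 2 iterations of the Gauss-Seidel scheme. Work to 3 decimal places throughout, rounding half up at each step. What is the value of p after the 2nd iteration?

Iteration 1:
  p = (7 - (2)·0.000 - (4)·0.000) / (10) = 0.700
  q = (7 - (3)·0.700 - (-4)·0.000) / (10) = 0.490
  r = (2 - (1)·0.700 - (2)·0.490) / (4) = 0.080
Iteration 2:
  p = (7 - (2)·0.490 - (4)·0.080) / (10) = 0.570
  q = (7 - (3)·0.570 - (-4)·0.080) / (10) = 0.561
  r = (2 - (1)·0.570 - (2)·0.561) / (4) = 0.077

0.570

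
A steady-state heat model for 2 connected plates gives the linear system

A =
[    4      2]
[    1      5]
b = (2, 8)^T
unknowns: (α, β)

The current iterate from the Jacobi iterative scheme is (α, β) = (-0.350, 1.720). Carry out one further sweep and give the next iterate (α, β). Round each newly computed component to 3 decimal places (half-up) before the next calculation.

One sweep:
  α = (2 - (2)·1.720) / (4) = -0.360
  β = (8 - (1)·-0.350) / (5) = 1.670

(-0.360, 1.670)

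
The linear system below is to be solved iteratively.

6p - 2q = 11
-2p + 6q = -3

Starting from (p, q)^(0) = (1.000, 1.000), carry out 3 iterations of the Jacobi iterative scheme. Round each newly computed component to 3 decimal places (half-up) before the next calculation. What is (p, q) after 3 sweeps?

Iteration 1:
  p = (11 - (-2)·1.000) / (6) = 2.167
  q = (-3 - (-2)·1.000) / (6) = -0.167
Iteration 2:
  p = (11 - (-2)·-0.167) / (6) = 1.778
  q = (-3 - (-2)·2.167) / (6) = 0.222
Iteration 3:
  p = (11 - (-2)·0.222) / (6) = 1.907
  q = (-3 - (-2)·1.778) / (6) = 0.093

(1.907, 0.093)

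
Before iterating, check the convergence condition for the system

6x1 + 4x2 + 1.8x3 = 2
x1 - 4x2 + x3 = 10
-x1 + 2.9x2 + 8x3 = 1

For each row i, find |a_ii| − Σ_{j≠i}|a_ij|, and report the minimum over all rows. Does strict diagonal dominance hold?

0.2

row 1: |6| − (4+1.8) = 0.2
row 2: |-4| − (1+1) = 2
row 3: |8| − (1+2.9) = 4.1
minimum over rows = 0.2 → strictly diagonally dominant (convergence guaranteed)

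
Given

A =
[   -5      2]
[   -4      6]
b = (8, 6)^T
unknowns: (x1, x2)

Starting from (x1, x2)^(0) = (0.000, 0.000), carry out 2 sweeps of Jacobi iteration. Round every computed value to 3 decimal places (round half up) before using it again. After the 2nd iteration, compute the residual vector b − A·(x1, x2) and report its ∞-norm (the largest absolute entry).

2.134

Iteration 1:
  x1 = (8 - (2)·0.000) / (-5) = -1.600
  x2 = (6 - (-4)·0.000) / (6) = 1.000
Iteration 2:
  x1 = (8 - (2)·1.000) / (-5) = -1.200
  x2 = (6 - (-4)·-1.600) / (6) = -0.067
Residual b − A·x = (2.134, 1.602); ∞-norm = 2.134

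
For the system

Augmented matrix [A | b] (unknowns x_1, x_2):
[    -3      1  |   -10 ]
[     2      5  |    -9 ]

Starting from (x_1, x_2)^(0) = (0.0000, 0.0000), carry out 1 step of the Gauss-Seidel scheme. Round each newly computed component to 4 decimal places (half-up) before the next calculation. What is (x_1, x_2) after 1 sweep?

(3.3333, -3.1333)

Iteration 1:
  x_1 = (-10 - (1)·0.0000) / (-3) = 3.3333
  x_2 = (-9 - (2)·3.3333) / (5) = -3.1333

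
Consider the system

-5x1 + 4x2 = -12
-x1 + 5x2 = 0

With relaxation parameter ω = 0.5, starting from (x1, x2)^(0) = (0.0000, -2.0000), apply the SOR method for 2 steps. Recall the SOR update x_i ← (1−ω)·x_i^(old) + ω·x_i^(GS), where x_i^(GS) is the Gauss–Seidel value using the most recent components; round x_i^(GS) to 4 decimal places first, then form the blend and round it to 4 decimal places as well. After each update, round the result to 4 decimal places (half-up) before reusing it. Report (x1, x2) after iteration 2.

(1.0160, -0.3784)

Iteration 1:
  x1: GS value = (-12 - (4)·-2.0000) / (-5) = 0.8000;  x1 ← (1−ω)·0.0000 + ω·0.8000 = 0.4000
  x2: GS value = (0 - (-1)·0.4000) / (5) = 0.0800;  x2 ← (1−ω)·-2.0000 + ω·0.0800 = -0.9600
Iteration 2:
  x1: GS value = (-12 - (4)·-0.9600) / (-5) = 1.6320;  x1 ← (1−ω)·0.4000 + ω·1.6320 = 1.0160
  x2: GS value = (0 - (-1)·1.0160) / (5) = 0.2032;  x2 ← (1−ω)·-0.9600 + ω·0.2032 = -0.3784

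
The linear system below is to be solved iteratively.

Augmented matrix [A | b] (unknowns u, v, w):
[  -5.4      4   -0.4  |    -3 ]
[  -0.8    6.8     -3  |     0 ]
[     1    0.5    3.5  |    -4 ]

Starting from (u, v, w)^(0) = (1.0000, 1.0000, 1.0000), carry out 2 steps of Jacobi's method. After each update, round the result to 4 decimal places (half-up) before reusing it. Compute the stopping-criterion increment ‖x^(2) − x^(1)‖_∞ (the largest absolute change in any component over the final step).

Iteration 1:
  u = (-3 - (4)·1.0000 - (-0.4)·1.0000) / (-5.4) = 1.2222
  v = (0 - (-0.8)·1.0000 - (-3)·1.0000) / (6.8) = 0.5588
  w = (-4 - (1)·1.0000 - (0.5)·1.0000) / (3.5) = -1.5714
Iteration 2:
  u = (-3 - (4)·0.5588 - (-0.4)·-1.5714) / (-5.4) = 1.0859
  v = (0 - (-0.8)·1.2222 - (-3)·-1.5714) / (6.8) = -0.5495
  w = (-4 - (1)·1.2222 - (0.5)·0.5588) / (3.5) = -1.5719
Change: (-0.1363, -1.1083, -0.0005) → max |·| = 1.1083

1.1083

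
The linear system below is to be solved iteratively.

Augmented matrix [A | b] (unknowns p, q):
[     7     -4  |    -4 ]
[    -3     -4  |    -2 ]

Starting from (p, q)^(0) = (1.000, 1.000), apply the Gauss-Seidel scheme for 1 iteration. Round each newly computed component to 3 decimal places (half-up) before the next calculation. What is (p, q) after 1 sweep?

Iteration 1:
  p = (-4 - (-4)·1.000) / (7) = 0.000
  q = (-2 - (-3)·0.000) / (-4) = 0.500

(0.000, 0.500)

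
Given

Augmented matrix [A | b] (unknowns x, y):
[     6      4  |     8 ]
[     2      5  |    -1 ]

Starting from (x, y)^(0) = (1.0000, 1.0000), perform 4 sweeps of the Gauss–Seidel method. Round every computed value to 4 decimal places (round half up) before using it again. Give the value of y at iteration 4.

-0.9899

Iteration 1:
  x = (8 - (4)·1.0000) / (6) = 0.6667
  y = (-1 - (2)·0.6667) / (5) = -0.4667
Iteration 2:
  x = (8 - (4)·-0.4667) / (6) = 1.6445
  y = (-1 - (2)·1.6445) / (5) = -0.8578
Iteration 3:
  x = (8 - (4)·-0.8578) / (6) = 1.9052
  y = (-1 - (2)·1.9052) / (5) = -0.9621
Iteration 4:
  x = (8 - (4)·-0.9621) / (6) = 1.9747
  y = (-1 - (2)·1.9747) / (5) = -0.9899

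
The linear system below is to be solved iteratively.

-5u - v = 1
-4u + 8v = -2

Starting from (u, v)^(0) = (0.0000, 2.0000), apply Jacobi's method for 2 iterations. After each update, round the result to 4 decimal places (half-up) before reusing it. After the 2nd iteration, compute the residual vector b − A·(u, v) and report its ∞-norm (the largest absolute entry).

1.8000

Iteration 1:
  u = (1 - (-1)·2.0000) / (-5) = -0.6000
  v = (-2 - (-4)·0.0000) / (8) = -0.2500
Iteration 2:
  u = (1 - (-1)·-0.2500) / (-5) = -0.1500
  v = (-2 - (-4)·-0.6000) / (8) = -0.5500
Residual b − A·x = (-0.3000, 1.8000); ∞-norm = 1.8000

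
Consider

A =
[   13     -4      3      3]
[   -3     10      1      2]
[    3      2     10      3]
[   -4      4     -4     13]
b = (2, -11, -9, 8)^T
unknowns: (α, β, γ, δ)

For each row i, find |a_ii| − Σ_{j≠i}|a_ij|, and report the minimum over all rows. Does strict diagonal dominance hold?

1

row 1: |13| − (4+3+3) = 3
row 2: |10| − (3+1+2) = 4
row 3: |10| − (3+2+3) = 2
row 4: |13| − (4+4+4) = 1
minimum over rows = 1 → strictly diagonally dominant (convergence guaranteed)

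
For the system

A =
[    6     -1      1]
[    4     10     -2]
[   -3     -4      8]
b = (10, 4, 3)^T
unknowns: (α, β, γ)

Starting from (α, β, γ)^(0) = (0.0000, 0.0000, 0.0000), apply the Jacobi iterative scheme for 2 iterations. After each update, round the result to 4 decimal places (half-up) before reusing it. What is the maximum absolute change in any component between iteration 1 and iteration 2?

Iteration 1:
  α = (10 - (-1)·0.0000 - (1)·0.0000) / (6) = 1.6667
  β = (4 - (4)·0.0000 - (-2)·0.0000) / (10) = 0.4000
  γ = (3 - (-3)·0.0000 - (-4)·0.0000) / (8) = 0.3750
Iteration 2:
  α = (10 - (-1)·0.4000 - (1)·0.3750) / (6) = 1.6708
  β = (4 - (4)·1.6667 - (-2)·0.3750) / (10) = -0.1917
  γ = (3 - (-3)·1.6667 - (-4)·0.4000) / (8) = 1.2000
Change: (0.0041, -0.5917, 0.8250) → max |·| = 0.8250

0.8250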